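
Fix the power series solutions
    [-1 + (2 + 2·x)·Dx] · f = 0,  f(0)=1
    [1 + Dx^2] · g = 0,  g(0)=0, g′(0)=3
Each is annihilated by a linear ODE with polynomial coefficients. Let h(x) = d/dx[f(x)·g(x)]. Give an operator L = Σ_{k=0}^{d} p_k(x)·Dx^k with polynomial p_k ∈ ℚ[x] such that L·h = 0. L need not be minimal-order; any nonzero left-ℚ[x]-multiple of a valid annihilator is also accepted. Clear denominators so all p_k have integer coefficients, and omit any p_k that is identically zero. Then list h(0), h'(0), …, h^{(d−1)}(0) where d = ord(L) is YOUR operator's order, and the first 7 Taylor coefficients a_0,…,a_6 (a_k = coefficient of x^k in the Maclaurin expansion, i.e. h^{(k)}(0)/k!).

L = (53 + 144·x + 136·x^2 + 64·x^3 + 16·x^4) + (-4 - 36·x - 48·x^2 - 16·x^3)·Dx + (28 + 88·x + 108·x^2 + 64·x^3 + 16·x^4)·Dx^2  (order 2).
h: a_k = 3, 3, -21/8, -1/4, -19/128, 243/640, -983/3072, …
ICs: h(0) = 3, h′(0) = 3.

f: a_k = 1, 1/2, -1/8, 1/16, -5/128, 7/256, -21/1024, …
g: a_k = 0, 3, 0, -1/2, 0, 1/40, 0, …
Product ⇒ symmetric product L₀, ord ≤ 2.
Differentiate: ansatz ord ≤ ord L₀ ⇒ L.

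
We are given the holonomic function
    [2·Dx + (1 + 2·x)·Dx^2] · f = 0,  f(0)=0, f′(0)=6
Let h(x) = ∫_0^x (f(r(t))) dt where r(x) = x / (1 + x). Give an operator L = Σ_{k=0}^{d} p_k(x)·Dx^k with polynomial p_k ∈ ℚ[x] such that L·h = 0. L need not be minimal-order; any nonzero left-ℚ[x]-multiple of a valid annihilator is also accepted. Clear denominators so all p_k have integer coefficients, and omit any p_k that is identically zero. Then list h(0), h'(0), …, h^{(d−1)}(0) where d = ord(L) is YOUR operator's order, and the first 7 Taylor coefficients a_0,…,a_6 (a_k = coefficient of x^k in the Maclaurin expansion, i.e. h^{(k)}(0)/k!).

L = (4 + 6·x)·Dx^2 + (1 + 4·x + 3·x^2)·Dx^3  (order 3).
h: a_k = 0, 0, 3, -4, 13/2, -12, 121/5, …
ICs: h(0) = 0, h′(0) = 0, h′′(0) = 6.

f: a_k = 0, 6, -6, 8, -12, 96/5, -32, …
L₀ from L_f via x↦r, Dx↦r'^{-1}Dx.
∫: right-multiply L₀ by Dx.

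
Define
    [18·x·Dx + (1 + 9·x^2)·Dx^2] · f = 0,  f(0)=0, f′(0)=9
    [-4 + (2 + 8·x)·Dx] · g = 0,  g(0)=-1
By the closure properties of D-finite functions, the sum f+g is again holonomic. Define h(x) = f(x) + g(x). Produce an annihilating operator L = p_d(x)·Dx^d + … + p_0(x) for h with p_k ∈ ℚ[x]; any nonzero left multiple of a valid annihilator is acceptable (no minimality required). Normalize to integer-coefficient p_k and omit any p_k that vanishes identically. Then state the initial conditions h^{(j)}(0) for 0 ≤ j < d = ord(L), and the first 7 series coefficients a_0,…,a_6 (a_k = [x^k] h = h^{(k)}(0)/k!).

f: a_k = 0, 9, 0, -27, 0, 729/5, 0, …
g: a_k = -1, -2, 2, -4, 10, -28, 84, …
f+g: L₀ = lclm(L_f,L_g), ord ≤ 2+1.
L = (-36 - 360·x + 972·x^2 + 1944·x^3)·Dx + (-30 - 144·x - 18·x^2 + 3888·x^3 + 6804·x^4)·Dx^2 + (-2 + 10·x + 108·x^2 + 306·x^3 + 1134·x^4 + 1944·x^5)·Dx^3  (order 3).
h: a_k = -1, 7, 2, -31, 10, 589/5, 84, …
ICs: h(0) = -1, h′(0) = 7, h′′(0) = 4.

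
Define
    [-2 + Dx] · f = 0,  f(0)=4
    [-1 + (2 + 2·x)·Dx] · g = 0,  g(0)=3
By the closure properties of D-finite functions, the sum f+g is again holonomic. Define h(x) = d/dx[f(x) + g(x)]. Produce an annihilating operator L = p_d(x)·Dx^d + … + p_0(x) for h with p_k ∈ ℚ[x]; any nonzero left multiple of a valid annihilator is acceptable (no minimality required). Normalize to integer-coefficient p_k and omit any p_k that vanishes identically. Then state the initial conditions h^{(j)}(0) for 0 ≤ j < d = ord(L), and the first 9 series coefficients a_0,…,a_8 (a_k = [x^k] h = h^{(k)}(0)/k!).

f: a_k = 4, 8, 8, 16/3, 8/3, 16/15, 16/45, 32/315, 8/315, …
g: a_k = 3, 3/2, -3/8, 3/16, -15/128, 21/256, -63/1024, 99/2048, -1287/32768, …
f+g: L₀ = lclm(L_f,L_g), ord ≤ 1+1.
Derive L from L₀ (diff closure).
L = (-14 - 8·x) + (-13 - 32·x - 16·x^2)·Dx + (10 + 18·x + 8·x^2)·Dx^2  (order 2).
h: a_k = 19/2, 61/4, 265/16, 979/96, 4411/768, 13549/7680, 96721/92160, -143261/1290240, 7129651/20643840, …
ICs: h(0) = 19/2, h′(0) = 61/4.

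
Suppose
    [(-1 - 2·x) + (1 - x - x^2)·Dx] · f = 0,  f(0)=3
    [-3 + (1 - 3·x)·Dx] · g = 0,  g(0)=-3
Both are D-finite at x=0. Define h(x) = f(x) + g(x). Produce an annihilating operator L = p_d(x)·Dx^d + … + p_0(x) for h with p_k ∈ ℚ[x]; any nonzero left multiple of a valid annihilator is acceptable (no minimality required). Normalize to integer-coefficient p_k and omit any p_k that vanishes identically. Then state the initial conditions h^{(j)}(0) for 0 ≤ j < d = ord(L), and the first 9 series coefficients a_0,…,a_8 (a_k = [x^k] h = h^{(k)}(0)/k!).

f: a_k = 3, 3, 6, 9, 15, 24, 39, 63, 102, …
g: a_k = -3, -9, -27, -81, -243, -729, -2187, -6561, -19683, …
L₀ := lclm(L_f,L_g); ord L₀ ≤ 1+1.
L = (-6 - 36·x + 18·x^2 - 18·x^3) + (14 - 18·x - 24·x^2 + 18·x^3 - 36·x^4)·Dx + (-2 + 10·x - 15·x^2 + 10·x^3 - 9·x^5)·Dx^2  (order 2).
h: a_k = 0, -6, -21, -72, -228, -705, -2148, -6498, -19581, …
ICs: h(0) = 0, h′(0) = -6.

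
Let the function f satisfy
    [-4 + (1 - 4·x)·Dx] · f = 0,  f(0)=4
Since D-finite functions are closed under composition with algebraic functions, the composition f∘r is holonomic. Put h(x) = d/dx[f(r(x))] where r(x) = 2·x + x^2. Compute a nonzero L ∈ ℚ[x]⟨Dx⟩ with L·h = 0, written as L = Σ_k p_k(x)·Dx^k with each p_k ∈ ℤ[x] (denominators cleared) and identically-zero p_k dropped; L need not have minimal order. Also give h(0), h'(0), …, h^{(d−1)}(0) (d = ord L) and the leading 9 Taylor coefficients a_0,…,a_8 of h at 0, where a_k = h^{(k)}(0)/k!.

L = (17 + 24·x + 12·x^2) + (-1 + 7·x + 12·x^2 + 4·x^3)·Dx  (order 1).
h: a_k = 32, 544, 6912, 78080, 826880, 8406528, 83091456, 804528128, 7668080640, …
ICs: h(0) = 32.

f: a_k = 4, 16, 64, 256, 1024, 4096, 16384, 65536, 262144, …
Change of var in L_f (x↦r) gives L₀.
Derive L from L₀ (diff closure).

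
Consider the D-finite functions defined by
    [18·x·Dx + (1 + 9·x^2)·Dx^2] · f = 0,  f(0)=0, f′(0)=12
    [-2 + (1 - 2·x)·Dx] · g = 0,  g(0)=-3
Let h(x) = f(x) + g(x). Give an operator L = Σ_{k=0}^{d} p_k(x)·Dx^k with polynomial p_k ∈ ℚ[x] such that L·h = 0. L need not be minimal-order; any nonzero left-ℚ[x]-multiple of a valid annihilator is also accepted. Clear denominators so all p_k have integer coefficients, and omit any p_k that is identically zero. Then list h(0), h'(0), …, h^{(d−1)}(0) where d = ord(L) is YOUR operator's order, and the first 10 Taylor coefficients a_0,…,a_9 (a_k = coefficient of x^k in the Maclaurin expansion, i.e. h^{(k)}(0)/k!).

f: a_k = 0, 12, 0, -36, 0, 972/5, 0, -8748/7, 0, 8748, …
g: a_k = -3, -6, -12, -24, -48, -96, -192, -384, -768, -1536, …
f+g: L₀ = lclm(L_f,L_g), ord ≤ 2+1.
L = (36 - 288·x - 972·x^2)·Dx + (-21 + 36·x - 9·x^2 - 972·x^3)·Dx^2 + (2 + 5·x + 45·x^3 - 162·x^4)·Dx^3  (order 3).
h: a_k = -3, 6, -12, -60, -48, 492/5, -192, -11436/7, -768, 7212, …
ICs: h(0) = -3, h′(0) = 6, h′′(0) = -24.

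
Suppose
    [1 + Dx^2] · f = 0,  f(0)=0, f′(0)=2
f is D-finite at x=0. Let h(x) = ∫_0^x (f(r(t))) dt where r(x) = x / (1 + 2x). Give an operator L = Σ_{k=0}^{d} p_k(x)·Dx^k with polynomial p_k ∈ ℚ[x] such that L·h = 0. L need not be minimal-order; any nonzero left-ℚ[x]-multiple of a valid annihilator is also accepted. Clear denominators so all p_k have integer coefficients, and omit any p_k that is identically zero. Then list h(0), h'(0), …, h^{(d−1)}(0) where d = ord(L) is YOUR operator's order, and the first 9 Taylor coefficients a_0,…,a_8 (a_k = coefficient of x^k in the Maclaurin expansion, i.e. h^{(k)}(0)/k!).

L = Dx + (4 + 24·x + 48·x^2 + 32·x^3)·Dx^2 + (1 + 8·x + 24·x^2 + 32·x^3 + 16·x^4)·Dx^3  (order 3).
h: a_k = 0, 0, 1, -4/3, 23/12, -14/5, 1441/360, -75/14, 123479/20160, …
ICs: h(0) = 0, h′(0) = 0, h′′(0) = 2.

f: a_k = 0, 2, 0, -1/3, 0, 1/60, 0, -1/2520, 0, …
Substitute x→r, Dx→(1/r')Dx; clear ⇒ L₀.
h=∫₀ˣh₀: take L = L₀·Dx.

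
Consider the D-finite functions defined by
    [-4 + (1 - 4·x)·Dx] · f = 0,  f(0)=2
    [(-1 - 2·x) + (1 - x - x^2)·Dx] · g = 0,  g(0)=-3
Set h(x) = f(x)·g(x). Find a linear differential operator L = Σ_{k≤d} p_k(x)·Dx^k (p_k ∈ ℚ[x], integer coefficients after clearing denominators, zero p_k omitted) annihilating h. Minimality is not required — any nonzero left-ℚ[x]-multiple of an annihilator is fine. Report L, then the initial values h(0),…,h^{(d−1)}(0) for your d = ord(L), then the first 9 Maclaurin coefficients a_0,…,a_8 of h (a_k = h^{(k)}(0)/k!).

f: a_k = 2, 8, 32, 128, 512, 2048, 8192, 32768, 131072, …
g: a_k = -3, -3, -6, -9, -15, -24, -39, -63, -102, …
Sym-product of L_f,L_g gives L₀ (≤ ord 1).
L = (-5 + 6·x + 12·x^2) + (1 - 5·x + 3·x^2 + 4·x^3)·Dx  (order 1).
h: a_k = -6, -30, -132, -546, -2214, -8904, -35694, -142902, -571812, …
ICs: h(0) = -6.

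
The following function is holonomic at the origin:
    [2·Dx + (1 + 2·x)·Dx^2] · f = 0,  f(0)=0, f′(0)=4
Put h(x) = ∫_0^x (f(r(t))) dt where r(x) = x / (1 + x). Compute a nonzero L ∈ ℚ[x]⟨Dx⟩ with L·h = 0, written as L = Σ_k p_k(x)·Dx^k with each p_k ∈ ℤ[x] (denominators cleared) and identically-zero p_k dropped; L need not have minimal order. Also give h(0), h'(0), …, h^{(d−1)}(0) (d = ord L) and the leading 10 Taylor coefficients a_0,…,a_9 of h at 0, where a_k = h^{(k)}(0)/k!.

L = (4 + 6·x)·Dx^2 + (1 + 4·x + 3·x^2)·Dx^3  (order 3).
h: a_k = 0, 0, 2, -8/3, 13/3, -8, 242/15, -104/3, 1093/14, -1640/9, …
ICs: h(0) = 0, h′(0) = 0, h′′(0) = 4.

f: a_k = 0, 4, -4, 16/3, -8, 64/5, -64/3, 256/7, -64, 1024/9, …
h₀=f(r): pull back L_f along r ⇒ L₀.
h=∫₀ˣh₀: take L = L₀·Dx.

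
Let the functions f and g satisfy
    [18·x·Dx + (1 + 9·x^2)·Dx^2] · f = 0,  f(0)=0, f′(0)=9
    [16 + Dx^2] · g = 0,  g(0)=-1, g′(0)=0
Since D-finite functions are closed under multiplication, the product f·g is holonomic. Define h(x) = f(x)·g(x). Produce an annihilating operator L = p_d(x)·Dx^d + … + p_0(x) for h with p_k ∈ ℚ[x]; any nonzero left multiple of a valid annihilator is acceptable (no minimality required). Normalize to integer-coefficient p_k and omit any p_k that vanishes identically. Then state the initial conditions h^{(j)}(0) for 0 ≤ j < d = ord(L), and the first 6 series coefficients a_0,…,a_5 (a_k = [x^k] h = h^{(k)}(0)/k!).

f: a_k = 0, 9, 0, -27, 0, 729/5, …
g: a_k = -1, 0, 8, 0, -32/3, 0, …
f·g: L₀ = L_f ⊗_s L_g, ord ≤ 2·2.
L = (20800 + 494784·x^2 + 2923776·x^4 + 11943936·x^6 + 26873856·x^8) + (19584·x + 342144·x^3 + 2239488·x^5 + 6718464·x^7)·Dx + (1700 + 42732·x^2 + 318816·x^4 + 1492992·x^6 + 3359232·x^8)·Dx^2 + (1224·x + 21384·x^3 + 139968·x^5 + 419904·x^7)·Dx^3 + (25 + 738·x^2 + 8505·x^4 + 46656·x^6 + 104976·x^8)·Dx^4  (order 4).
h: a_k = 0, -9, 0, 99, 0, -2289/5, …
ICs: h(0) = 0, h′(0) = -9, h′′(0) = 0, h′′′(0) = 594.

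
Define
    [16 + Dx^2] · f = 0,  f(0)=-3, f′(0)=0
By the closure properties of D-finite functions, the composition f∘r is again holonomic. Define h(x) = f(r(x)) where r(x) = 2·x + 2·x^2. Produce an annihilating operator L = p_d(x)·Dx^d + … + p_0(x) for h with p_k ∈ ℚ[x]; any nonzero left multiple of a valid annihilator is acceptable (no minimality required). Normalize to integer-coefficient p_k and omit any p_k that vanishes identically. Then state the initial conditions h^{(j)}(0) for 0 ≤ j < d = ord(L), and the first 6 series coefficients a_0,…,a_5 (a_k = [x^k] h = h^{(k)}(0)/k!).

f: a_k = -3, 0, 24, 0, -32, 0, …
h₀=f(r): pull back L_f along r ⇒ L₀.
L = (64 + 384·x + 768·x^2 + 512·x^3) - 2·Dx + (1 + 2·x)·Dx^2  (order 2).
h: a_k = -3, 0, 96, 192, -416, -2048, …
ICs: h(0) = -3, h′(0) = 0.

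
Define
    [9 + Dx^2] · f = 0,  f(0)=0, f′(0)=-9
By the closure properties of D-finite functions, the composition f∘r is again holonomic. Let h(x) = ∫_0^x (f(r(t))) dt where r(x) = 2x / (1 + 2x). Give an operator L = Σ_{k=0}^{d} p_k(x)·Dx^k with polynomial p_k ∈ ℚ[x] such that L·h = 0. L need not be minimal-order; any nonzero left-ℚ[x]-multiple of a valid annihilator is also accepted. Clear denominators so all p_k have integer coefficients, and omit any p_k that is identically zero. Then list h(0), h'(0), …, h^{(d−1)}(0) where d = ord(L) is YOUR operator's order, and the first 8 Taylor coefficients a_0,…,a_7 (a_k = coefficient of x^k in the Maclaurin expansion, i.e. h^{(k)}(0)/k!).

f: a_k = 0, -9, 0, 27/2, 0, -243/40, 0, 729/560, …
L₀ from L_f via x↦r, Dx↦r'^{-1}Dx.
∫: right-multiply L₀ by Dx.
L = 36·Dx + (4 + 24·x + 48·x^2 + 32·x^3)·Dx^2 + (1 + 8·x + 24·x^2 + 32·x^3 + 16·x^4)·Dx^3  (order 3).
h: a_k = 0, 0, -9, 12, 9, -504/5, 1758/5, -6120/7, …
ICs: h(0) = 0, h′(0) = 0, h′′(0) = -18.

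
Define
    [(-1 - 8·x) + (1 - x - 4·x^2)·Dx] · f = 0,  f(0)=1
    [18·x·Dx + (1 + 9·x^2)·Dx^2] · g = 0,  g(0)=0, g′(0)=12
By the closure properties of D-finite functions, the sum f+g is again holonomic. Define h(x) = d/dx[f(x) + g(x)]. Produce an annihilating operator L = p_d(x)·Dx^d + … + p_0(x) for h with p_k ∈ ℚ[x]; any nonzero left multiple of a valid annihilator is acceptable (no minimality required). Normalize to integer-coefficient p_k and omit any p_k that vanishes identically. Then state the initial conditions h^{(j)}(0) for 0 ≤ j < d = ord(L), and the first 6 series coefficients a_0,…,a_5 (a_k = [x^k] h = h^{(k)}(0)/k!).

f: a_k = 1, 1, 5, 9, 29, 65, …
g: a_k = 0, 12, 0, -36, 0, 972/5, …
h₀=f+g: left-lcm gives L₀, ord ≤ 3.
Derive L from L₀ (diff closure).
L = (-90 + 360·x + 6462·x^2 + 14688·x^3 + 63936·x^4 + 31104·x^6) + (36 + 294·x + 324·x^2 + 3198·x^3 + 13680·x^4 + 46080·x^5 + 3888·x^6 + 31104·x^7)·Dx + (-5 - 16·x - 160·x^2 + 96·x^3 - 555·x^4 + 2304·x^5 + 4896·x^6 + 1296·x^7 + 5184·x^8)·Dx^2  (order 2).
h: a_k = 13, 10, -81, 116, 1297, 1086, …
ICs: h(0) = 13, h′(0) = 10.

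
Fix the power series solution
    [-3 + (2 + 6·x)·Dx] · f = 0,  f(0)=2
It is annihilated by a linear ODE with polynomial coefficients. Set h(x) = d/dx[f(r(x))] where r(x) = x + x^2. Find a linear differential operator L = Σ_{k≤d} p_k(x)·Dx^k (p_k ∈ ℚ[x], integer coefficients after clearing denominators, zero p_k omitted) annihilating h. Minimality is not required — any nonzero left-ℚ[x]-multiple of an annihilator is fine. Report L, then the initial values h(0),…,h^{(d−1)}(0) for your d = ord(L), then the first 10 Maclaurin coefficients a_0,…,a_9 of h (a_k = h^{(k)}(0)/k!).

f: a_k = 2, 3, -9/4, 27/8, -405/64, 1701/128, -15309/512, 72171/1024, -2814669/16384, 14073345/32768, …
f∘r: x↦r, Dx↦Dx/r' in L_f ⇒ L₀.
Derive L from L₀ (diff closure).
L = 1 + (-2 - 10·x - 18·x^2 - 12·x^3)·Dx  (order 1).
h: a_k = 3, 3/2, -27/8, 99/16, -1215/128, 2997/256, -9639/1024, -6237/2048, 1073817/32768, -5561055/65536, …
ICs: h(0) = 3.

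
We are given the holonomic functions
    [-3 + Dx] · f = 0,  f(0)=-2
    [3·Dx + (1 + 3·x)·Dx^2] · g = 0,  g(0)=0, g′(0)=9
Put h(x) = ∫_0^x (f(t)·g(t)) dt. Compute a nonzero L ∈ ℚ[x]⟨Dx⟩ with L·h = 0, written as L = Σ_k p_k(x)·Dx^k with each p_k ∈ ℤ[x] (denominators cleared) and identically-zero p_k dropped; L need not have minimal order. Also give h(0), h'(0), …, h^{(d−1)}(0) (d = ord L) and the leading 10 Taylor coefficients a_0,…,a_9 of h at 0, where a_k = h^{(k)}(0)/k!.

f: a_k = -2, -6, -9, -9, -27/4, -81/20, -81/40, -243/280, -729/2240, -243/2240, …
g: a_k = 0, 9, -27/2, 27, -243/4, 729/5, -729/2, 6561/7, -19683/8, 6561, …
Sym-product of L_f,L_g gives L₀ (≤ ord 2).
∫: right-multiply L₀ by Dx.
L = 27·x·Dx + (-3 - 18·x)·Dx^2 + (1 + 3·x)·Dx^3  (order 3).
h: a_k = 0, 0, -9, -9, -27/2, 0, -729/40, 243/8, -16767/224, 7047/40, …
ICs: h(0) = 0, h′(0) = 0, h′′(0) = -18.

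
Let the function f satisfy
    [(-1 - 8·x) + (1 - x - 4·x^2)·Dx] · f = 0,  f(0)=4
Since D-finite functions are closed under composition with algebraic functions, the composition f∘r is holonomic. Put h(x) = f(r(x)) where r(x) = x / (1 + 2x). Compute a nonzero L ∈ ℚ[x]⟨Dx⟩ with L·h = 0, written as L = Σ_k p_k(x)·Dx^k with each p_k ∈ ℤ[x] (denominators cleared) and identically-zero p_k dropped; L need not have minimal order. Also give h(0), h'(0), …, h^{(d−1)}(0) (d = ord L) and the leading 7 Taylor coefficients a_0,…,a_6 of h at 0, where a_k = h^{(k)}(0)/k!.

L = (1 + 10·x) + (-1 - 5·x - 4·x^2 + 4·x^3)·Dx  (order 1).
h: a_k = 4, 4, 12, -28, 108, -380, 1356, …
ICs: h(0) = 4.

f: a_k = 4, 4, 20, 36, 116, 260, 724, …
h₀=f(r): pull back L_f along r ⇒ L₀.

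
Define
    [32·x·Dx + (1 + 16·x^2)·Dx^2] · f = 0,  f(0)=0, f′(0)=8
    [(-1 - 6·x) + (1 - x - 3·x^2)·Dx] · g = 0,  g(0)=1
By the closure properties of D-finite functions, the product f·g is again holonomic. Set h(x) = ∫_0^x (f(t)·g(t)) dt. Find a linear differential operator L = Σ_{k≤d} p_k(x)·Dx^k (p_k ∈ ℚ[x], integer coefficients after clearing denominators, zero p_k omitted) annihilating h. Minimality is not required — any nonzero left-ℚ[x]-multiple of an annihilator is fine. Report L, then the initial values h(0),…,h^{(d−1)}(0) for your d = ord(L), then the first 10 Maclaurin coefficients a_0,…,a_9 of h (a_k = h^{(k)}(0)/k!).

L = (6 + 32·x + 288·x^2)·Dx + (2 - 20·x + 64·x^2 + 288·x^3)·Dx^2 + (-1 + x - 13·x^2 + 16·x^3 + 48·x^4)·Dx^3  (order 3).
h: a_k = 0, 0, 4, 8/3, -8/3, 8/3, 2932/45, 6464/105, -40391/105, -187384/945, …
ICs: h(0) = 0, h′(0) = 0, h′′(0) = 8.

f: a_k = 0, 8, 0, -128/3, 0, 2048/5, 0, -32768/7, 0, 524288/9, …
g: a_k = 1, 1, 4, 7, 19, 40, 97, 217, 508, 1159, …
Product ⇒ symmetric product L₀, ord ≤ 2.
∫: right-multiply L₀ by Dx.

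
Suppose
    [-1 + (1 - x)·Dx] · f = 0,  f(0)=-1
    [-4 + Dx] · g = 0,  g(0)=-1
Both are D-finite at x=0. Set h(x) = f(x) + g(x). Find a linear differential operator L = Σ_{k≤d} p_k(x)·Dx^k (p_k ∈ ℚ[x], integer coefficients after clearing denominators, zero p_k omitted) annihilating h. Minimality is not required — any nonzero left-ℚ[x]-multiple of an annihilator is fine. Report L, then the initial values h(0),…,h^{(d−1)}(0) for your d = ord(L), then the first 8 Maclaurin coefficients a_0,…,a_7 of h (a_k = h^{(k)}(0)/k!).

f: a_k = -1, -1, -1, -1, -1, -1, -1, -1, …
g: a_k = -1, -4, -8, -32/3, -32/3, -128/15, -256/45, -1024/315, …
h₀=f+g: left-lcm gives L₀, ord ≤ 2.
L = (8 - 16·x) + (-14 + 32·x - 16·x^2)·Dx + (3 - 7·x + 4·x^2)·Dx^2  (order 2).
h: a_k = -2, -5, -9, -35/3, -35/3, -143/15, -301/45, -1339/315, …
ICs: h(0) = -2, h′(0) = -5.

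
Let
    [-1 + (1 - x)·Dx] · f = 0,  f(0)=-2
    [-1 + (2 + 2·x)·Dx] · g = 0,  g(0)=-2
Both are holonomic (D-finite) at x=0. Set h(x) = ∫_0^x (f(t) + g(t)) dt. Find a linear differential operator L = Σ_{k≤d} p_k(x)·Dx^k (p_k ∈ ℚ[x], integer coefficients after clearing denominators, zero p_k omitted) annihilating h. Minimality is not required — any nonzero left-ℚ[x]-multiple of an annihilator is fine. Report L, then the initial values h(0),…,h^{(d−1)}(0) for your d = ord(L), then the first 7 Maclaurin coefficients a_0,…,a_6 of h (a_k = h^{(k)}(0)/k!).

L = (-5 - 3·x)·Dx + (9 + 14·x + 9·x^2)·Dx^2 + (-2 - 6·x + 2·x^2 + 6·x^3)·Dx^3  (order 3).
h: a_k = 0, -4, -3/2, -7/12, -17/32, -123/320, -263/768, …
ICs: h(0) = 0, h′(0) = -4, h′′(0) = -3.

f: a_k = -2, -2, -2, -2, -2, -2, -2, …
g: a_k = -2, -1, 1/4, -1/8, 5/64, -7/128, 21/512, …
Sum ⇒ L₀ = lclm(L_f,L_g) in ℚ(x)⟨Dx⟩.
∫: right-multiply L₀ by Dx.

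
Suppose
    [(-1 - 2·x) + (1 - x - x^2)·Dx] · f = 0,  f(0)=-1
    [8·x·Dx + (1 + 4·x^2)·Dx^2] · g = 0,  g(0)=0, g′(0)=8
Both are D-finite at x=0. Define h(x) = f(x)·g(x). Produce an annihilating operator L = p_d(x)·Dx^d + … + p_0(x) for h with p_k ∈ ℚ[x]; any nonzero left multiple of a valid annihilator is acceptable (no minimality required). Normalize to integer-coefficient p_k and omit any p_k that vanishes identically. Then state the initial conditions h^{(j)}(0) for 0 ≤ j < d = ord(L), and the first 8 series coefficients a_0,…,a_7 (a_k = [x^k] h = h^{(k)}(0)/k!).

L = (2 + 8·x + 24·x^2) + (2 - 4·x + 16·x^2 + 24·x^3)·Dx + (-1 + x - 3·x^2 + 4·x^3 + 4·x^4)·Dx^2  (order 2).
h: a_k = 0, -8, -8, -16/3, -40/3, -664/15, -288/5, -3016/105, …
ICs: h(0) = 0, h′(0) = -8.

f: a_k = -1, -1, -2, -3, -5, -8, -13, -21, …
g: a_k = 0, 8, 0, -32/3, 0, 128/5, 0, -512/7, …
L₀ := L_f ⊗_s L_g (sym. prod.), ord ≤ 2.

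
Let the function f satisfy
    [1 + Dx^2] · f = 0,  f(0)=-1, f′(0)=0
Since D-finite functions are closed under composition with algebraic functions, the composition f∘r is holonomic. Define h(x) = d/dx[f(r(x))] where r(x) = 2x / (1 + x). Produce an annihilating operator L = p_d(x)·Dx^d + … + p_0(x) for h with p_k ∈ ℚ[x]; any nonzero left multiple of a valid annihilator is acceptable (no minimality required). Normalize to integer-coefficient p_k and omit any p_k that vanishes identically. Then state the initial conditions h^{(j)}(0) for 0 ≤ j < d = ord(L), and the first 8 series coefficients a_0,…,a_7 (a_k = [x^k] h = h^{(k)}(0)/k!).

f: a_k = -1, 0, 1/2, 0, -1/24, 0, 1/720, 0, …
Change of var in L_f (x↦r) gives L₀.
Derive L from L₀ (diff closure).
L = (10 + 12·x + 6·x^2) + (6 + 18·x + 18·x^2 + 6·x^3)·Dx + (1 + 4·x + 6·x^2 + 4·x^3 + x^4)·Dx^2  (order 2).
h: a_k = 0, 4, -12, 64/3, -80/3, 308/15, 28/5, -18832/315, …
ICs: h(0) = 0, h′(0) = 4.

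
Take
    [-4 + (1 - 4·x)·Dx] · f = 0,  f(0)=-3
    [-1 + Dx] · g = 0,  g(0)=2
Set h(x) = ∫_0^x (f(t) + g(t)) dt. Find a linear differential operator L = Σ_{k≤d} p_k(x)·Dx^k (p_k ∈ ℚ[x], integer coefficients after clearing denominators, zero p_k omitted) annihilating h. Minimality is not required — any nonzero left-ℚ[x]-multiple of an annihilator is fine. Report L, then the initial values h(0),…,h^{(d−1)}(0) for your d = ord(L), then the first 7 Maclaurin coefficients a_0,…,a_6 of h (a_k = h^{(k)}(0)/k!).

f: a_k = -3, -12, -48, -192, -768, -3072, -12288, …
g: a_k = 2, 2, 1, 1/3, 1/12, 1/60, 1/360, …
h₀=f+g: left-lcm gives L₀, ord ≤ 2.
Integrate: L := L₀·Dx.
L = (-28 - 16·x)·Dx + (31 + 8·x - 16·x^2)·Dx^2 + (-3 + 8·x + 16·x^2)·Dx^3  (order 3).
h: a_k = 0, -1, -5, -47/3, -575/12, -1843/12, -184319/360, …
ICs: h(0) = 0, h′(0) = -1, h′′(0) = -10.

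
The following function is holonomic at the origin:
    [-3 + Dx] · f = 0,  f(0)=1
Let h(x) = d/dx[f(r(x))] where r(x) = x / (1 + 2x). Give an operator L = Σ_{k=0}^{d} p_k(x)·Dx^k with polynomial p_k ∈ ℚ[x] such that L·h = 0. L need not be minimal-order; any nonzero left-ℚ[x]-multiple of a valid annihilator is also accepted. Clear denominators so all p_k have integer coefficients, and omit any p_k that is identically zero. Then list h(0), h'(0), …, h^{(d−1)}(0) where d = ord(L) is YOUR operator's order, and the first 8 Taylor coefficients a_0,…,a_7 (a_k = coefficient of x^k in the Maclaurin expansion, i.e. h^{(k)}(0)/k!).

L = (-1 - 8·x) + (-1 - 4·x - 4·x^2)·Dx  (order 1).
h: a_k = 3, -3, -9/2, 51/2, -519/8, 4743/40, -12441/80, 45417/560, …
ICs: h(0) = 3.

f: a_k = 1, 3, 9/2, 9/2, 27/8, 81/40, 81/80, 243/560, …
Change of var in L_f (x↦r) gives L₀.
Derive L from L₀ (diff closure).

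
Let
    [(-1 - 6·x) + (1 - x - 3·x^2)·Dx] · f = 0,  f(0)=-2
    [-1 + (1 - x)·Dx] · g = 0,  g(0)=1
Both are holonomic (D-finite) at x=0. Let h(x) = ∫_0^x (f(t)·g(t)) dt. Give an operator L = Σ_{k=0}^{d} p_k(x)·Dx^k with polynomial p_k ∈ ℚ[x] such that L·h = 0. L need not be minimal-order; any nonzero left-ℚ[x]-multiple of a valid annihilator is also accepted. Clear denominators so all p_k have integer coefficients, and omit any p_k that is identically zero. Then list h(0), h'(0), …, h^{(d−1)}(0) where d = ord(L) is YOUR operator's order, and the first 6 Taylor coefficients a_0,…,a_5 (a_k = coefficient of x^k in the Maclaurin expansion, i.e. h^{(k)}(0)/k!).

f: a_k = -2, -2, -8, -14, -38, -80, …
g: a_k = 1, 1, 1, 1, 1, 1, …
f·g: L₀ = L_f ⊗_s L_g, ord ≤ 1·1.
h=∫₀ˣh₀: take L = L₀·Dx.
L = (-2 - 4·x + 9·x^2)·Dx + (1 - 2·x - 2·x^2 + 3·x^3)·Dx^2  (order 2).
h: a_k = 0, -2, -2, -4, -13/2, -64/5, …
ICs: h(0) = 0, h′(0) = -2.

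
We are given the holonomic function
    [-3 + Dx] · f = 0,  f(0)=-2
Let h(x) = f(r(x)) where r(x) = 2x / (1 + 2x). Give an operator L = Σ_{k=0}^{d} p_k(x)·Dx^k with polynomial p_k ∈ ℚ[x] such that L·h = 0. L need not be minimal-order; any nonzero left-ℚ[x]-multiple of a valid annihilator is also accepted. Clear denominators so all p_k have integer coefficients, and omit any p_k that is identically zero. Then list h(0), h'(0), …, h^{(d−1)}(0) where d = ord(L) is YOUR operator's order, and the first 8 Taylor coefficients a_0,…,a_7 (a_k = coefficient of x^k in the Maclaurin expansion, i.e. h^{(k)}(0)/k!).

f: a_k = -2, -6, -9, -9, -27/4, -81/20, -81/40, -243/280, …
Substitute x→r, Dx→(1/r')Dx; clear ⇒ L₀.
L = -6 + (1 + 4·x + 4·x^2)·Dx  (order 1).
h: a_k = -2, -12, -12, 24, -12, -168/5, 552/5, -6576/35, …
ICs: h(0) = -2.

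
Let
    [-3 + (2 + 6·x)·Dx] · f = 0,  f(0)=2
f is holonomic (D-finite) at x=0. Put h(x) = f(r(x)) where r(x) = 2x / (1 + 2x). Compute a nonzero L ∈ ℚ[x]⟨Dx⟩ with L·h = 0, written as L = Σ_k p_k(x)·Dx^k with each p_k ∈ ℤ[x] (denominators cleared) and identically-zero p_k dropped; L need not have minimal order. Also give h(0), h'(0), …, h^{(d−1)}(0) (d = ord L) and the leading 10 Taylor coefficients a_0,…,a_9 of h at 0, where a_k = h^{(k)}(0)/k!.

L = -3 + (1 + 10·x + 16·x^2)·Dx  (order 1).
h: a_k = 2, 6, -21, 87, -1677/4, 9069/4, -106305/8, 658335/8, -33903165/64, 224519505/64, …
ICs: h(0) = 2.

f: a_k = 2, 3, -9/4, 27/8, -405/64, 1701/128, -15309/512, 72171/1024, -2814669/16384, 14073345/32768, …
f∘r: x↦r, Dx↦Dx/r' in L_f ⇒ L₀.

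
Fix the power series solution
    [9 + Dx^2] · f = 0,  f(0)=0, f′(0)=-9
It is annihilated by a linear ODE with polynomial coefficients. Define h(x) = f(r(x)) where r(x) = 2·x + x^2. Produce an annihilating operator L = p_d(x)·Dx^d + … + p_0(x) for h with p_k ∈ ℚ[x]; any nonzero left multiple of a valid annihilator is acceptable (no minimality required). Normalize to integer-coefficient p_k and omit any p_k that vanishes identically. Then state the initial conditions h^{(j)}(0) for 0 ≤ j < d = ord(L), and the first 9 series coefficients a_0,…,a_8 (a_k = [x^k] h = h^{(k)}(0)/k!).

f: a_k = 0, -9, 0, 27/2, 0, -243/40, 0, 729/560, 0, …
h₀=f(r): pull back L_f along r ⇒ L₀.
L = (36 + 108·x + 108·x^2 + 36·x^3) - Dx + (1 + x)·Dx^2  (order 2).
h: a_k = 0, -18, -9, 108, 162, -567/5, -945/2, -11178/35, 1701/5, …
ICs: h(0) = 0, h′(0) = -18.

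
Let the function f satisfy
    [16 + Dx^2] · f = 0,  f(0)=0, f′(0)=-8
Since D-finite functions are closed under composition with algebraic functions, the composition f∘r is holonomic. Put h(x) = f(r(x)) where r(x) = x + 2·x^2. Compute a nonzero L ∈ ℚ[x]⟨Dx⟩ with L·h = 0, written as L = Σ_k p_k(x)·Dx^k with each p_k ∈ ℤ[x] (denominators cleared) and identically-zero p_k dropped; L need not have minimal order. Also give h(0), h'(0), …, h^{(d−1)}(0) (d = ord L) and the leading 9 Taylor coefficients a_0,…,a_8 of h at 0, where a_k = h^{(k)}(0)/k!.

f: a_k = 0, -8, 0, 64/3, 0, -256/15, 0, 2048/315, 0, …
h₀=f(r): pull back L_f along r ⇒ L₀.
L = (16 + 192·x + 768·x^2 + 1024·x^3) - 4·Dx + (1 + 4·x)·Dx^2  (order 2).
h: a_k = 0, -8, -16, 64/3, 128, 3584/15, 0, -212992/315, -57344/45, …
ICs: h(0) = 0, h′(0) = -8.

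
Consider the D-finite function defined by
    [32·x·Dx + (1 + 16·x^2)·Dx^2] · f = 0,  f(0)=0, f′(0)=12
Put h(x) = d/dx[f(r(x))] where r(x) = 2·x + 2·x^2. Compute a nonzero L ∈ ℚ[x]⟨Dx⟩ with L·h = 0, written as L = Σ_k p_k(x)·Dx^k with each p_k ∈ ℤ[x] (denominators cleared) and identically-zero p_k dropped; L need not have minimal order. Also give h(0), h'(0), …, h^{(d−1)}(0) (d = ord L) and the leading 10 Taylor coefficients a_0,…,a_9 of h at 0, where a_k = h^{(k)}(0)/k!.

f: a_k = 0, 12, 0, -64, 0, 3072/5, 0, -49152/7, 0, 262144/3, …
Change of var in L_f (x↦r) gives L₀.
h=h₀': d/dx-closure on L₀ ⇒ L.
L = (-2 + 128·x + 512·x^2 + 768·x^3 + 384·x^4) + (1 + 2·x + 64·x^2 + 256·x^3 + 320·x^4 + 128·x^5)·Dx  (order 1).
h: a_k = 24, 48, -1536, -6144, 90624, 586752, -4915200, -48758784, 233668608, 3712155648, …
ICs: h(0) = 24.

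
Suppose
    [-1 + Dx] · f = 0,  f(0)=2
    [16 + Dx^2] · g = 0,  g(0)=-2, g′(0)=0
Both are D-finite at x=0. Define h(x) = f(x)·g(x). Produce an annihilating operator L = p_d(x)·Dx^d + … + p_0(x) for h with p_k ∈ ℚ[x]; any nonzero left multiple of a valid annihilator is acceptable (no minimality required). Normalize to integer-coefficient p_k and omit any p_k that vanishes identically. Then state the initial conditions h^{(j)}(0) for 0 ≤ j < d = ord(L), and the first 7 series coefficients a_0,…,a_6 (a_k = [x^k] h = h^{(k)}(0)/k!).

f: a_k = 2, 2, 1, 1/3, 1/12, 1/60, 1/360, …
g: a_k = -2, 0, 16, 0, -64/3, 0, 512/45, …
L₀ := L_f ⊗_s L_g (sym. prod.), ord ≤ 2.
L = 17 - 2·Dx + Dx^2  (order 2).
h: a_k = -4, -4, 30, 94/3, -161/6, -1121/30, 11/4, …
ICs: h(0) = -4, h′(0) = -4.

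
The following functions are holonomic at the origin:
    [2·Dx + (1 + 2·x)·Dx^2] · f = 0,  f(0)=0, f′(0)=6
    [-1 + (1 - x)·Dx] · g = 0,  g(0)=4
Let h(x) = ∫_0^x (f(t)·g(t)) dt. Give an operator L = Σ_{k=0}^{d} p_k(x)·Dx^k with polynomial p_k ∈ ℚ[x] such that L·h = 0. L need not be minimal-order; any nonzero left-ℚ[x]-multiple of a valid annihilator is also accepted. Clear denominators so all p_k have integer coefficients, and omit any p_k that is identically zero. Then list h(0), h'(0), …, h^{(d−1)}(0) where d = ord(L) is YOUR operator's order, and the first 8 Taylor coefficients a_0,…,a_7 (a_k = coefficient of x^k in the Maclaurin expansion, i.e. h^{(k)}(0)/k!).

f: a_k = 0, 6, -6, 8, -12, 96/5, -32, 384/7, …
g: a_k = 4, 4, 4, 4, 4, 4, 4, 4, …
h₀=f·g: eliminate ⇒ L₀, order ≤ 2·1.
∫: right-multiply L₀ by Dx.
L = 2·Dx + 6·x·Dx^2 + (-1 - x + 2·x^2)·Dx^3  (order 3).
h: a_k = 0, 0, 12, 0, 8, -16/5, 152/15, -48/5, …
ICs: h(0) = 0, h′(0) = 0, h′′(0) = 24.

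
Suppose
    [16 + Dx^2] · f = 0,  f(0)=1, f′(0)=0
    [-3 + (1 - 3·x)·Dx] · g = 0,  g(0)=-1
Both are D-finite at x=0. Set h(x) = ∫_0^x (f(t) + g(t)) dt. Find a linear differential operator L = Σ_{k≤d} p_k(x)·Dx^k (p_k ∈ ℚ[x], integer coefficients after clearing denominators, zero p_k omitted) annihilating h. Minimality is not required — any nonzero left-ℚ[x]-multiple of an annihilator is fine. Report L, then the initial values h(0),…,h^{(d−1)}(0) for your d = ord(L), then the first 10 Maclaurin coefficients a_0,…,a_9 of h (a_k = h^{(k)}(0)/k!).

L = (-1680 + 2304·x - 3456·x^2)·Dx + (272 - 1584·x + 3456·x^2 - 3456·x^3)·Dx^2 + (-105 + 144·x - 216·x^2)·Dx^3 + (17 - 99·x + 216·x^2 - 216·x^3)·Dx^4  (order 4).
h: a_k = 0, 0, -3/2, -17/3, -27/4, -211/15, -81/2, -4723/45, -2187/8, -2066203/2835, …
ICs: h(0) = 0, h′(0) = 0, h′′(0) = -3, h′′′(0) = -34.

f: a_k = 1, 0, -8, 0, 32/3, 0, -256/45, 0, 512/315, 0, …
g: a_k = -1, -3, -9, -27, -81, -243, -729, -2187, -6561, -19683, …
Weyl lclm of L_f,L_g ⇒ L₀ (ord ≤ 3).
∫: right-multiply L₀ by Dx.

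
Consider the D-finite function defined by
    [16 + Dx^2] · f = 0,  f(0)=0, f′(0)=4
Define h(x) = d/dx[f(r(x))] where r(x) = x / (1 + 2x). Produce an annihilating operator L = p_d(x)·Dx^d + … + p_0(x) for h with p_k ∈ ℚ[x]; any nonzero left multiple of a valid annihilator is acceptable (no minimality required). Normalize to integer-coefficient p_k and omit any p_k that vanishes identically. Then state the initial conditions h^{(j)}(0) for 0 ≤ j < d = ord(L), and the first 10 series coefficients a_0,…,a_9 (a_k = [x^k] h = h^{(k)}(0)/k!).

L = (40 + 96·x + 96·x^2) + (12 + 72·x + 144·x^2 + 96·x^3)·Dx + (1 + 8·x + 24·x^2 + 32·x^3 + 16·x^4)·Dx^2  (order 2).
h: a_k = 4, -16, 16, 128, -2752/3, 3840, -565504/45, 1552384/45, -25222144/315, 9367552/63, …
ICs: h(0) = 4, h′(0) = -16.

f: a_k = 0, 4, 0, -32/3, 0, 128/15, 0, -1024/315, 0, 2048/2835, …
h₀=f(r): pull back L_f along r ⇒ L₀.
h₀' ⇒ L via d/dx closure of L₀.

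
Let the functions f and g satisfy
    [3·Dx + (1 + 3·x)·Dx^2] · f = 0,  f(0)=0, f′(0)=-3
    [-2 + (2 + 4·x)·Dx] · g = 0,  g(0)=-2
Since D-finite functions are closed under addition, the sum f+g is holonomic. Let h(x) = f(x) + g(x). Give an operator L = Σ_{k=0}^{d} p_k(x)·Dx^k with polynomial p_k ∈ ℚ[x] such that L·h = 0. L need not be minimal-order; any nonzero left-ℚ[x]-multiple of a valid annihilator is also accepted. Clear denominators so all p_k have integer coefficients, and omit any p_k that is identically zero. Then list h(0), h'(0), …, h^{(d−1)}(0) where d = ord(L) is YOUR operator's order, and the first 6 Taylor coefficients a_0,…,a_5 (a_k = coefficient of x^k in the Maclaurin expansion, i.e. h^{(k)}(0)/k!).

f: a_k = 0, -3, 9/2, -9, 81/4, -243/5, …
g: a_k = -2, -2, 1, -1, 5/4, -7/4, …
h₀=f+g: left-lcm gives L₀, ord ≤ 3.
L = (18 + 18·x)·Dx + (30 + 108·x + 90·x^2)·Dx^2 + (4 + 26·x + 54·x^2 + 36·x^3)·Dx^3  (order 3).
h: a_k = -2, -5, 11/2, -10, 43/2, -1007/20, …
ICs: h(0) = -2, h′(0) = -5, h′′(0) = 11.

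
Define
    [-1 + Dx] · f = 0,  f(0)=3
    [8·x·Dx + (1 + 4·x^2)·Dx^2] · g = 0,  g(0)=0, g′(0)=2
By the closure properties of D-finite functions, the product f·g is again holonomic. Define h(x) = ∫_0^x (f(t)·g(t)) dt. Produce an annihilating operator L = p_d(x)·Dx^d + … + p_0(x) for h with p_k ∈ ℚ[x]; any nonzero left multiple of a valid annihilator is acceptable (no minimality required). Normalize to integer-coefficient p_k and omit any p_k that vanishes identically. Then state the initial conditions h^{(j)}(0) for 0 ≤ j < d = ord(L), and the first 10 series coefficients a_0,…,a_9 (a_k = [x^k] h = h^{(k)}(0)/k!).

L = (1 - 8·x + 4·x^2)·Dx + (-2 + 8·x - 8·x^2)·Dx^2 + (1 + 4·x^2)·Dx^3  (order 3).
h: a_k = 0, 0, 3, 2, -5/4, -7/5, 103/40, 215/84, -12763/2240, -43447/7560, …
ICs: h(0) = 0, h′(0) = 0, h′′(0) = 6.

f: a_k = 3, 3, 3/2, 1/2, 1/8, 1/40, 1/240, 1/1680, 1/13440, 1/120960, …
g: a_k = 0, 2, 0, -8/3, 0, 32/5, 0, -128/7, 0, 512/9, …
h₀=f·g: eliminate ⇒ L₀, order ≤ 1·2.
h=∫h₀ ⇒ L = L₀·Dx.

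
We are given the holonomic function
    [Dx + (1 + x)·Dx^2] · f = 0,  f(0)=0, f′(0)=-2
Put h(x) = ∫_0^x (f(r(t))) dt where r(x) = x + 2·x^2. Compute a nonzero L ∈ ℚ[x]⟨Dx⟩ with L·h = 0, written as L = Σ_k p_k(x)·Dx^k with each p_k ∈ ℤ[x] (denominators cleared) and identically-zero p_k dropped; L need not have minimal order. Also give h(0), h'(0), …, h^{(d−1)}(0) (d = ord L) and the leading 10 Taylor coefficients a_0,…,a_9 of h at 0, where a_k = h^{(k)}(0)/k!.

f: a_k = 0, -2, 1, -2/3, 1/2, -2/5, 1/3, -2/7, 1/4, -2/9, …
h₀=f(r): pull back L_f along r ⇒ L₀.
h=∫₀ˣh₀: take L = L₀·Dx.
L = (-3 + 4·x + 8·x^2)·Dx^2 + (1 + 5·x + 6·x^2 + 8·x^3)·Dx^3  (order 3).
h: a_k = 0, 0, -1, -1, 5/6, 1/10, -11/15, 3/7, 13/28, -31/36, …
ICs: h(0) = 0, h′(0) = 0, h′′(0) = -2.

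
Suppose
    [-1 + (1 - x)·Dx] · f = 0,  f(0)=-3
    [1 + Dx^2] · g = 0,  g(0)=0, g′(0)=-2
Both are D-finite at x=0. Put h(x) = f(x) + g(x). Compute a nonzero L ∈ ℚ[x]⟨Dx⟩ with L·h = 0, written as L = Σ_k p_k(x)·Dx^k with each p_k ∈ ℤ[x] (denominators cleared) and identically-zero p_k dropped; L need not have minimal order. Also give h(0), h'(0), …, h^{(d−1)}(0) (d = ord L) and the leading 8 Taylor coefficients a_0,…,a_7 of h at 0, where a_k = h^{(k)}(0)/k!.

L = (7 - 2·x + x^2) + (-3 + 5·x - 3·x^2 + x^3)·Dx + (7 - 2·x + x^2)·Dx^2 + (-3 + 5·x - 3·x^2 + x^3)·Dx^3  (order 3).
h: a_k = -3, -5, -3, -8/3, -3, -181/60, -3, -7559/2520, …
ICs: h(0) = -3, h′(0) = -5, h′′(0) = -6.

f: a_k = -3, -3, -3, -3, -3, -3, -3, -3, …
g: a_k = 0, -2, 0, 1/3, 0, -1/60, 0, 1/2520, …
Sum ⇒ L₀ = lclm(L_f,L_g) in ℚ(x)⟨Dx⟩.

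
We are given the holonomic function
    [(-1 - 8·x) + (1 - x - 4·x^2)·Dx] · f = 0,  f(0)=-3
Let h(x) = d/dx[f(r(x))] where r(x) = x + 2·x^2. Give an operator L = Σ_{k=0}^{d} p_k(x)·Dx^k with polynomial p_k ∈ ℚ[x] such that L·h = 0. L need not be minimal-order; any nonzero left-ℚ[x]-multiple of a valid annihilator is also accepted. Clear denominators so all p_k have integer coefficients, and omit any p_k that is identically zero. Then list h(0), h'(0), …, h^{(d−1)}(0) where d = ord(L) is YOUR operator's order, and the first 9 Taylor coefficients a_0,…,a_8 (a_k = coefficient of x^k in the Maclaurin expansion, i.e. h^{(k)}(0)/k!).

L = (14 + 20·x + 120·x^2 + 320·x^3 + 320·x^4) + (-1 - 3·x + 10·x^2 + 40·x^3 + 80·x^4 + 64·x^5)·Dx  (order 1).
h: a_k = -3, -42, -261, -1236, -6075, -28782, -128961, -572712, -2504871, …
ICs: h(0) = -3.

f: a_k = -3, -3, -15, -27, -87, -195, -543, -1323, -3495, …
h₀=f(r): pull back L_f along r ⇒ L₀.
Derive L from L₀ (diff closure).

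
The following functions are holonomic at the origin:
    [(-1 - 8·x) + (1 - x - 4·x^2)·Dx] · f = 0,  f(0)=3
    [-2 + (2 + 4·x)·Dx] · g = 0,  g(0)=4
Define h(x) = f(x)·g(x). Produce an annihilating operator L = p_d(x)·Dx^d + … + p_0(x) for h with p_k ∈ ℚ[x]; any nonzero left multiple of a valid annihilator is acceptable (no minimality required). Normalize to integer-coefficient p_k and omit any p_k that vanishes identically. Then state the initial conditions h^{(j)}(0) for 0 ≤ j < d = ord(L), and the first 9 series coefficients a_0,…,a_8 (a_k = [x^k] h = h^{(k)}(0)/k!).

L = (2 + 9·x + 12·x^2) + (-1 - x + 6·x^2 + 8·x^3)·Dx  (order 1).
h: a_k = 12, 24, 66, 168, 849/2, 1107, 11157/4, 7242, 587481/32, …
ICs: h(0) = 12.

f: a_k = 3, 3, 15, 27, 87, 195, 543, 1323, 3495, …
g: a_k = 4, 4, -2, 2, -5/2, 7/2, -21/4, 33/4, -429/32, …
Sym-product of L_f,L_g gives L₀ (≤ ord 1).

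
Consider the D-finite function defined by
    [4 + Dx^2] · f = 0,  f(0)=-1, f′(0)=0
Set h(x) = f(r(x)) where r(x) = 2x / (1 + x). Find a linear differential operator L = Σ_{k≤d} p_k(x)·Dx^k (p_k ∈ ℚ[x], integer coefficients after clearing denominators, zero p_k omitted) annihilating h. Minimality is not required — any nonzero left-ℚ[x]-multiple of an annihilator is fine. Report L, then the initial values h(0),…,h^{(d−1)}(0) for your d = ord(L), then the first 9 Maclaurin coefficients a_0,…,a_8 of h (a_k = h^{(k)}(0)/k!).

f: a_k = -1, 0, 2, 0, -2/3, 0, 4/45, 0, -2/315, …
Substitute x→r, Dx→(1/r')Dx; clear ⇒ L₀.
L = 16 + (2 + 6·x + 6·x^2 + 2·x^3)·Dx + (1 + 4·x + 6·x^2 + 4·x^3 + x^4)·Dx^2  (order 2).
h: a_k = -1, 0, 8, -16, 40/3, 32/3, -2744/45, 656/5, -12568/63, …
ICs: h(0) = -1, h′(0) = 0.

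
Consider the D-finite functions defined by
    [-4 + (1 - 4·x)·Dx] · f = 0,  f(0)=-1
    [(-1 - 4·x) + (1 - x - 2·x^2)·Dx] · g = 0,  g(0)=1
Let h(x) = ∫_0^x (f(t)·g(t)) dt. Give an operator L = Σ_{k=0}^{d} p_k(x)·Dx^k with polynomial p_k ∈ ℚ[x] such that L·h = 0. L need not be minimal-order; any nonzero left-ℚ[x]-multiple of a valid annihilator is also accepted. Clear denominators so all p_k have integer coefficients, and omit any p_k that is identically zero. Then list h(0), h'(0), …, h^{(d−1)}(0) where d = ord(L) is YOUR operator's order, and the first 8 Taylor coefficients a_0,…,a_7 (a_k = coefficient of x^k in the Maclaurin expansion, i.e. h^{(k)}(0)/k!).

f: a_k = -1, -4, -16, -64, -256, -1024, -4096, -16384, …
g: a_k = 1, 1, 3, 5, 11, 21, 43, 85, …
L₀ := L_f ⊗_s L_g (sym. prod.), ord ≤ 1.
Integrate: L := L₀·Dx.
L = (-5 + 4·x + 24·x^2)·Dx + (1 - 5·x + 2·x^2 + 8·x^3)·Dx^2  (order 2).
h: a_k = 0, -1, -5/2, -23/3, -97/4, -399/5, -539/2, -6511/7, …
ICs: h(0) = 0, h′(0) = -1.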